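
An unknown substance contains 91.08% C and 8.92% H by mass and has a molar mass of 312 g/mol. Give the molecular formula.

Assume 100 g: 91.08 g C, 8.92 g H.
Moles — C: 91.08 / 12.01 = 7.584 mol; H: 8.92 / 1.008 = 8.849 mol
Ratios (÷ 7.584): C 1.000, H 1.167
Multiply by 6: C 6.00, H 7.00 → C6H7
Empirical-formula mass = 79.12 g/mol
n = 312 / 79.12 = 3.94 ≈ 4
Molecular formula = (C6H7)×4 = C24H28

C24H28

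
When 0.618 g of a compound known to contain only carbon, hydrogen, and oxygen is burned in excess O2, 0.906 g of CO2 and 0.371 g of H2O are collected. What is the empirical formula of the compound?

mol C = 0.906 / 44.01 = 0.02059; mass C = 0.02059 × 12.01 = 0.2472 g
mol H = 2 × (0.371 / 18.02) = 0.04118; mass H = 0.04118 × 1.008 = 0.04151 g
mass O = 0.618 − (0.2887) = 0.3293 g → mol O = 0.02058
Divide by the smallest (0.02058 mol O): C 1.000, H 2.001, O 1.000
Ratio ≈ 1:2:1, so the empirical formula is CH2O

CH2O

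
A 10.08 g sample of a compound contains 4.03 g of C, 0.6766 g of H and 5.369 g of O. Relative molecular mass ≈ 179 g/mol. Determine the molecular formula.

C6H12O6

C: 4.03 g ÷ 12.01 g/mol = 0.3356 mol
H: 0.6766 g ÷ 1.008 g/mol = 0.6712 mol
O: 5.369 g ÷ 16.00 g/mol = 0.3356 mol
Divide by the smallest (0.3356 mol C): C 1.000, H 2.000, O 1.000
Ratio ≈ 1:2:1, so the empirical formula is CH2O
Empirical-formula mass = 30.03 g/mol
n = 179 / 30.03 = 5.96 ≈ 6
Molecular formula = (CH2O)×6 = C6H12O6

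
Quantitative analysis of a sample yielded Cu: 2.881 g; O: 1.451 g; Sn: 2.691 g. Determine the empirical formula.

Cu2O4Sn

n(Cu) = 2.881/63.55 = 0.04533, n(O) = 1.451/16.00 = 0.09069, n(Sn) = 2.691/118.71 = 0.02267
Smallest is Sn at 0.02267 mol; normalising gives Cu 2.000, O 4.001, Sn 1.000
→ Cu2O4Sn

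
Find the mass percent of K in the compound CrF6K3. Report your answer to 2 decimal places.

Molar mass = 1(52.00) + 6(19.00) + 3(39.10) = 283.300 g/mol
Mass of K per mole = 3 × 39.10 = 117.300 g
% K = 117.300 / 283.300 × 100 = 41.40%

41.40%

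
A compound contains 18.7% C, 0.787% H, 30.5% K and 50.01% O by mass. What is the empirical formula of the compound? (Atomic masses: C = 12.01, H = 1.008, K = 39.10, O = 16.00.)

Assume 100 g: 18.7 g C, 0.787 g H, 30.5 g K, 50.01 g O.
n(C) = 18.7/12.01 = 1.557, n(H) = 0.787/1.008 = 0.7808, n(K) = 30.5/39.10 = 0.7801, n(O) = 50.01/16.00 = 3.126
Divide by the smallest (0.7801 mol K): C 1.996, H 1.001, K 1.000, O 4.007
→ C2HKO4

C2HKO4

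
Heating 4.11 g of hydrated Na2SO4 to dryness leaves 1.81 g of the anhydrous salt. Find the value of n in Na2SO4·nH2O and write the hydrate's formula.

Mass of water lost = 4.11 − 1.81 = 2.3 g → 2.3 / 18.02 = 0.1276 mol H2O
Molar mass of Na2SO4 = 142.05 g/mol → mol Na2SO4 = 1.81 / 142.05 = 0.01274
n = 0.1276 / 0.01274 = 10.02 ≈ 10 → Na2SO4·10H2O

Na2SO4·10H2O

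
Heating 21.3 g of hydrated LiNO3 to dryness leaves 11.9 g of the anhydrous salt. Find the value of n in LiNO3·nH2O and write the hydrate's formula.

LiNO3·3H2O

Mass of water lost = 21.3 − 11.9 = 9.4 g → 9.4 / 18.02 = 0.5216 mol H2O
Molar mass of LiNO3 = 68.95 g/mol → mol LiNO3 = 11.9 / 68.95 = 0.1726
n = 0.5216 / 0.1726 = 3.02 ≈ 3 → LiNO3·3H2O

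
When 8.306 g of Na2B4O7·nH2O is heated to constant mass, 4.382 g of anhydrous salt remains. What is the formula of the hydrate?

Mass of water lost = 8.306 − 4.382 = 3.924 g → 3.924 / 18.02 = 0.2178 mol H2O
Molar mass of Na2B4O7 = 201.22 g/mol → mol Na2B4O7 = 4.382 / 201.22 = 0.02178
n = 0.2178 / 0.02178 = 10.00 ≈ 10 → Na2B4O7·10H2O

Na2B4O7·10H2O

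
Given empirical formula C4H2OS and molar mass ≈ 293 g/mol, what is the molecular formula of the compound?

C12H6O3S3

Empirical-formula mass = 98.13 g/mol
n = 293 / 98.13 = 2.99 ≈ 3
Molecular formula = (C4H2OS)3 = C12H6O3S3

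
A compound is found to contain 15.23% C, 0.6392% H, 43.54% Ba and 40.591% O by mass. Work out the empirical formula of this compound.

C4H2BaO8

Assume 100 g: 15.23 g C, 0.6392 g H, 43.54 g Ba, 40.591 g O.
C: 15.23 g ÷ 12.01 g/mol = 1.268 mol
H: 0.6392 g ÷ 1.008 g/mol = 0.6341 mol
Ba: 43.54 g ÷ 137.33 g/mol = 0.317 mol
O: 40.591 g ÷ 16.00 g/mol = 2.537 mol
Smallest is Ba at 0.317 mol; normalising gives C 4.000, H 2.000, Ba 1.000, O 8.002
Ratio ≈ 4:2:1:8, so the empirical formula is C4H2BaO8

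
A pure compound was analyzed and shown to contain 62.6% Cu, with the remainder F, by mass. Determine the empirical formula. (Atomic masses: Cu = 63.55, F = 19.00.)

CuF2

Assume 100 g: 62.6 g Cu, 37.4 g F.
Cu: 62.6 g ÷ 63.55 g/mol = 0.9851 mol
F: 37.4 g ÷ 19.00 g/mol = 1.968 mol
Smallest is Cu at 0.9851 mol; normalising gives Cu 1.000, F 1.998
≈ 1:2 → CuF2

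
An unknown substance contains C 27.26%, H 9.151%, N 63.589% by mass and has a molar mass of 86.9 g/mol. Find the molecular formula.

C2H8N4

Assume 100 g: 27.26 g C, 9.151 g H, 63.589 g N.
C: 27.26 g ÷ 12.01 g/mol = 2.27 mol
H: 9.151 g ÷ 1.008 g/mol = 9.078 mol
N: 63.589 g ÷ 14.01 g/mol = 4.539 mol
Smallest is C at 2.27 mol; normalising gives C 1.000, H 4.000, N 2.000
Ratio ≈ 1:4:2, so the empirical formula is CH4N2
Empirical-formula mass = 44.06 g/mol
n = 86.9 / 44.06 = 1.97 ≈ 2
Molecular formula = (CH4N2)×2 = C2H8N4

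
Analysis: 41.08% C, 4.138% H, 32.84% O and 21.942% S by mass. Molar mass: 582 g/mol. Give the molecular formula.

Assume 100 g: 41.08 g C, 4.138 g H, 32.84 g O, 21.942 g S.
n(C) = 41.08/12.01 = 3.42, n(H) = 4.138/1.008 = 4.105, n(O) = 32.84/16.00 = 2.053, n(S) = 21.942/32.07 = 0.6842
Divide by the smallest (0.6842 mol S): C 4.999, H 6.000, O 3.000, S 1.000
≈ 5:6:3:1 → C5H6O3S
Empirical-formula mass = 146.17 g/mol
n = 582 / 146.17 = 3.98 ≈ 4
Molecular formula = (C5H6O3S)×4 = C20H24O12S4

C20H24O12S4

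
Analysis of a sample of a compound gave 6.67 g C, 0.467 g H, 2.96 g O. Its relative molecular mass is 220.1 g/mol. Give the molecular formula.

C12H10O4

n(C) = 6.67/12.01 = 0.5554, n(H) = 0.467/1.008 = 0.4633, n(O) = 2.96/16.00 = 0.185
Smallest is O at 0.185 mol; normalising gives C 3.002, H 2.504, O 1.000
×2: C 6.00, H 5.01, O 2.00 → C6H5O2
Empirical-formula mass = 109.10 g/mol
n = 220.1 / 109.10 = 2.02 ≈ 2
Molecular formula = (C6H5O2)×2 = C12H10O4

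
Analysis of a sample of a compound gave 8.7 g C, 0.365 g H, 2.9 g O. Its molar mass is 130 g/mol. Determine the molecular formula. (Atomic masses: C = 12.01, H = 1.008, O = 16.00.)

C8H4O2

n(C) = 8.7/12.01 = 0.7244, n(H) = 0.365/1.008 = 0.3621, n(O) = 2.9/16.00 = 0.1812
Smallest is O at 0.1812 mol; normalising gives C 3.997, H 1.998, O 1.000
≈ 4:2:1 → C4H2O
Empirical-formula mass = 66.06 g/mol
n = 130 / 66.06 = 1.97 ≈ 2
Molecular formula = (C4H2O)×2 = C8H4O2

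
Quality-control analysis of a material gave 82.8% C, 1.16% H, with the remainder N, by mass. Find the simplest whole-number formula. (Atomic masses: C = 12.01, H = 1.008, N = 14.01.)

C6HN

Assume 100 g: 82.8 g C, 1.16 g H, 16.04 g N.
C: 82.8 g ÷ 12.01 g/mol = 6.894 mol
H: 1.16 g ÷ 1.008 g/mol = 1.151 mol
N: 16.04 g ÷ 14.01 g/mol = 1.145 mol
Smallest is N at 1.145 mol; normalising gives C 6.022, H 1.005, N 1.000
→ C6HN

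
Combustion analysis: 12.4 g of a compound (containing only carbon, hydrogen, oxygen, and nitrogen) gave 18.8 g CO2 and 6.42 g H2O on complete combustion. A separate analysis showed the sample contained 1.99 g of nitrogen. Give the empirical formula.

C3H5NO2

mol C = 18.8 / 44.01 = 0.4272; mass C = 0.4272 × 12.01 = 5.130 g
mol H = 2 × (6.42 / 18.02) = 0.7125; mass H = 0.7125 × 1.008 = 0.7182 g
mol N = 1.99 / 14.01 = 0.1420
mass O = 12.4 − (7.839) = 4.561 g → mol O = 0.2851
Divide by the smallest (0.142 mol N): C 3.007, H 5.016, N 1.000, O 2.007
Ratio ≈ 3:5:1:2, so the empirical formula is C3H5NO2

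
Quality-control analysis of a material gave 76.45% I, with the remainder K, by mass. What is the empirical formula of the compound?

Assume 100 g: 76.45 g I, 23.55 g K.
n(I) = 76.45/126.90 = 0.6024, n(K) = 23.55/39.10 = 0.6023
Ratios (÷ 0.6023): I 1.000, K 1.000
→ IK

IK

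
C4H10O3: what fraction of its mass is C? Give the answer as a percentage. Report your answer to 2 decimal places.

45.27%

Molar mass = 4(12.01) + 10(1.008) + 3(16.00) = 106.120 g/mol
Mass of C per mole = 4 × 12.01 = 48.040 g
% C = 48.040 / 106.120 × 100 = 45.27%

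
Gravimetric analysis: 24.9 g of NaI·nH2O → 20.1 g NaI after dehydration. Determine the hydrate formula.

Mass of water lost = 24.9 − 20.1 = 4.8 g → 4.8 / 18.02 = 0.2664 mol H2O
Molar mass of NaI = 149.89 g/mol → mol NaI = 20.1 / 149.89 = 0.1341
n = 0.2664 / 0.1341 = 1.99 ≈ 2 → NaI·2H2O

NaI·2H2O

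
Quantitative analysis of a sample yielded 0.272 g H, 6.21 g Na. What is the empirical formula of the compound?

H: 0.272 g ÷ 1.008 g/mol = 0.2698 mol
Na: 6.21 g ÷ 22.99 g/mol = 0.2701 mol
Divide by the smallest (0.2698 mol H): H 1.000, Na 1.001
→ HNa

HNa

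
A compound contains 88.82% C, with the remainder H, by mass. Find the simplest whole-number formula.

Assume 100 g: 88.82 g C, 11.18 g H.
n(C) = 88.82/12.01 = 7.396, n(H) = 11.18/1.008 = 11.09
Smallest is C at 7.396 mol; normalising gives C 1.000, H 1.500
×2: C 2.00, H 3.00 → C2H3

C2H3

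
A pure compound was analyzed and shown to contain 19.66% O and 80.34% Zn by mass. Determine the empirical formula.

Assume 100 g: 19.66 g O, 80.34 g Zn.
O: 19.66 g ÷ 16.00 g/mol = 1.229 mol
Zn: 80.34 g ÷ 65.38 g/mol = 1.229 mol
Smallest is O at 1.229 mol; normalising gives O 1.000, Zn 1.000
→ OZn

OZn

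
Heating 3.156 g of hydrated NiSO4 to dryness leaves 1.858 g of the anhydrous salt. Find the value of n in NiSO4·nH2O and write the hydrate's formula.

Mass of water lost = 3.156 − 1.858 = 1.298 g → 1.298 / 18.02 = 0.07203 mol H2O
Molar mass of NiSO4 = 154.76 g/mol → mol NiSO4 = 1.858 / 154.76 = 0.01201
n = 0.07203 / 0.01201 = 6.00 ≈ 6 → NiSO4·6H2O

NiSO4·6H2O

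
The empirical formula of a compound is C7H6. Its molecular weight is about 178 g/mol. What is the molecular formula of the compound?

Empirical-formula mass = 90.12 g/mol
n = 178 / 90.12 = 1.98 ≈ 2
Molecular formula = (C7H6)2 = C14H12

C14H12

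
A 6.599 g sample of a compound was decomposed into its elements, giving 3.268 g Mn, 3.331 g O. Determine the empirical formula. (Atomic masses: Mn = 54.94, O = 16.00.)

Mn: 3.268 g ÷ 54.94 g/mol = 0.05948 mol
O: 3.331 g ÷ 16.00 g/mol = 0.2082 mol
Divide by the smallest (0.05948 mol Mn): Mn 1.000, O 3.500
×2: Mn 2.00, O 7.00 → Mn2O7

Mn2O7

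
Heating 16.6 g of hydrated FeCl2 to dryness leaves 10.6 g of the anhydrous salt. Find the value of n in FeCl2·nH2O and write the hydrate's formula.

Mass of water lost = 16.6 − 10.6 = 6 g → 6 / 18.02 = 0.333 mol H2O
Molar mass of FeCl2 = 126.75 g/mol → mol FeCl2 = 10.6 / 126.75 = 0.08363
n = 0.333 / 0.08363 = 3.98 ≈ 4 → FeCl2·4H2O

FeCl2·4H2O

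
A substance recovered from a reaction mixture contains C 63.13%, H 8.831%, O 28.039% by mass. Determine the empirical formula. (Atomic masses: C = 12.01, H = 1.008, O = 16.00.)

Assume 100 g: 63.13 g C, 8.831 g H, 28.039 g O.
n(C) = 63.13/12.01 = 5.256, n(H) = 8.831/1.008 = 8.761, n(O) = 28.039/16.00 = 1.752
Ratios (÷ 1.752): C 3.000, H 4.999, O 1.000
≈ 3:5:1 → C3H5O

C3H5O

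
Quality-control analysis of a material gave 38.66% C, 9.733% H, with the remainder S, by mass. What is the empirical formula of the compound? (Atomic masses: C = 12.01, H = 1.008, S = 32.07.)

C2H6S

Assume 100 g: 38.66 g C, 9.733 g H, 51.607 g S.
C: 38.66 g ÷ 12.01 g/mol = 3.219 mol
H: 9.733 g ÷ 1.008 g/mol = 9.656 mol
S: 51.607 g ÷ 32.07 g/mol = 1.609 mol
Smallest is S at 1.609 mol; normalising gives C 2.000, H 6.000, S 1.000
Ratio ≈ 2:6:1, so the empirical formula is C2H6S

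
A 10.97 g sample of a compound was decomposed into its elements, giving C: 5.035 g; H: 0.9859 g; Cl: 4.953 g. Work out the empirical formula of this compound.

n(C) = 5.035/12.01 = 0.4192, n(H) = 0.9859/1.008 = 0.9781, n(Cl) = 4.953/35.45 = 0.1397
Smallest is Cl at 0.1397 mol; normalising gives C 3.001, H 7.000, Cl 1.000
Ratio ≈ 3:7:1, so the empirical formula is C3H7Cl

C3H7Cl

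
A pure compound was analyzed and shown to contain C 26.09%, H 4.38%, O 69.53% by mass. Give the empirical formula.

CH2O2

Assume 100 g: 26.09 g C, 4.38 g H, 69.53 g O.
C: 26.09 g ÷ 12.01 g/mol = 2.172 mol
H: 4.38 g ÷ 1.008 g/mol = 4.345 mol
O: 69.53 g ÷ 16.00 g/mol = 4.346 mol
Divide by the smallest (2.172 mol C): C 1.000, H 2.000, O 2.000
Ratio ≈ 1:2:2, so the empirical formula is CH2O2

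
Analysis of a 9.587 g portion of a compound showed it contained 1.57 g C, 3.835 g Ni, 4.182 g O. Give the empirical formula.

Moles — C: 1.57 / 12.01 = 0.1307 mol; Ni: 3.835 / 58.69 = 0.06534 mol; O: 4.182 / 16.00 = 0.2614 mol
Ratios (÷ 0.06534): C 2.001, Ni 1.000, O 4.000
→ C2NiO4

C2NiO4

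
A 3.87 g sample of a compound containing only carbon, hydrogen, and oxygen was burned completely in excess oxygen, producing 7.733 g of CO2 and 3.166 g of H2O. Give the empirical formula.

mol C = 7.733 / 44.01 = 0.1757; mass C = 0.1757 × 12.01 = 2.110 g
mol H = 2 × (3.166 / 18.02) = 0.3514; mass H = 0.3514 × 1.008 = 0.3542 g
mass O = 3.87 − (2.464) = 1.406 g → mol O = 0.08785
Smallest is O at 0.08785 mol; normalising gives C 2.000, H 4.000, O 1.000
→ C2H4O

C2H4O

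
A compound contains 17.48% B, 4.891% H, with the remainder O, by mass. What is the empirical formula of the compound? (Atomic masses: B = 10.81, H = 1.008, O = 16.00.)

Assume 100 g: 17.48 g B, 4.891 g H, 77.629 g O.
B: 17.48 g ÷ 10.81 g/mol = 1.617 mol
H: 4.891 g ÷ 1.008 g/mol = 4.852 mol
O: 77.629 g ÷ 16.00 g/mol = 4.852 mol
Ratios (÷ 1.617): B 1.000, H 3.001, O 3.000
→ BH3O3

BH3O3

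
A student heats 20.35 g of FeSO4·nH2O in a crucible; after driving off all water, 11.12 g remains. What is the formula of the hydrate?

Mass of water lost = 20.35 − 11.12 = 9.23 g → 9.23 / 18.02 = 0.5122 mol H2O
Molar mass of FeSO4 = 151.92 g/mol → mol FeSO4 = 11.12 / 151.92 = 0.0732
n = 0.5122 / 0.0732 = 7.00 ≈ 7 → FeSO4·7H2O

FeSO4·7H2O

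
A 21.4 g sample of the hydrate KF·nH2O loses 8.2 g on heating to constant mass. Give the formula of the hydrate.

Mass of anhydrous KF = 21.4 − 8.2 = 13.2 g
mol H2O = 8.2 / 18.02 = 0.455
Molar mass of KF = 58.10 g/mol → mol KF = 13.2 / 58.10 = 0.2272
n = 0.455 / 0.2272 = 2.00 ≈ 2 → KF·2H2O

KF·2H2O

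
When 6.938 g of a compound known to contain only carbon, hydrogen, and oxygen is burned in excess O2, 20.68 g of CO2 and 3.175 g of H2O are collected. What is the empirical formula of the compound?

C8H6O

mol C = 20.68 / 44.01 = 0.4699; mass C = 0.4699 × 12.01 = 5.643 g
mol H = 2 × (3.175 / 18.02) = 0.3524; mass H = 0.3524 × 1.008 = 0.3552 g
mass O = 6.938 − (5.999) = 0.9394 g → mol O = 0.05871
Divide by the smallest (0.05871 mol O): C 8.003, H 6.002, O 1.000
Ratio ≈ 8:6:1, so the empirical formula is C8H6O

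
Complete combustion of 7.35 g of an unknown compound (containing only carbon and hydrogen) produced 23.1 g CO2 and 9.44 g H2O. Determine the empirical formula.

CH2

mol C = 23.1 / 44.01 = 0.5249; mass C = 0.5249 × 12.01 = 6.304 g
mol H = 2 × (9.44 / 18.02) = 1.048; mass H = 1.048 × 1.008 = 1.056 g
Divide by the smallest (0.5249 mol C): C 1.000, H 1.996
≈ 1:2 → CH2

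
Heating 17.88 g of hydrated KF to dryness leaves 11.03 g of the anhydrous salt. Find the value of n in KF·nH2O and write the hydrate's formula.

KF·2H2O

Mass of water lost = 17.88 − 11.03 = 6.85 g → 6.85 / 18.02 = 0.3801 mol H2O
Molar mass of KF = 58.10 g/mol → mol KF = 11.03 / 58.10 = 0.1898
n = 0.3801 / 0.1898 = 2.00 ≈ 2 → KF·2H2O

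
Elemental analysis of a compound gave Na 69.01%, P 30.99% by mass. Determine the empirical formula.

Assume 100 g: 69.01 g Na, 30.99 g P.
Na: 69.01 g ÷ 22.99 g/mol = 3.002 mol
P: 30.99 g ÷ 30.97 g/mol = 1.001 mol
Divide by the smallest (1.001 mol P): Na 3.000, P 1.000
Ratio ≈ 3:1, so the empirical formula is Na3P

Na3P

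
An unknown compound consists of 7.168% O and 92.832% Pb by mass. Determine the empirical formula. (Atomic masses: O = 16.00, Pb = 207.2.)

OPb

Assume 100 g: 7.168 g O, 92.832 g Pb.
n(O) = 7.168/16.00 = 0.448, n(Pb) = 92.832/207.2 = 0.448
Divide by the smallest (0.448 mol O): O 1.000, Pb 1.000
→ OPb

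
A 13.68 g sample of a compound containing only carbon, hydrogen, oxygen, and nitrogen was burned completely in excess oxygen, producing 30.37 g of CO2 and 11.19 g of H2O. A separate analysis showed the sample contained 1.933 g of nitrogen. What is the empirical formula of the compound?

mol C = 30.37 / 44.01 = 0.6901; mass C = 0.6901 × 12.01 = 8.288 g
mol H = 2 × (11.19 / 18.02) = 1.242; mass H = 1.242 × 1.008 = 1.252 g
mol N = 1.933 / 14.01 = 0.1380
mass O = 13.68 − (11.47) = 2.207 g → mol O = 0.1380
Divide by the smallest (0.138 mol O): C 5.002, H 9.002, N 1.000, O 1.000
Ratio ≈ 5:9:1:1, so the empirical formula is C5H9NO

C5H9NO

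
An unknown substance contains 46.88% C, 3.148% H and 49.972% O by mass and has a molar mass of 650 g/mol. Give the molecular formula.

C25H20O20

Assume 100 g: 46.88 g C, 3.148 g H, 49.972 g O.
n(C) = 46.88/12.01 = 3.903, n(H) = 3.148/1.008 = 3.123, n(O) = 49.972/16.00 = 3.123
Divide by the smallest (3.123 mol H): C 1.250, H 1.000, O 1.000
Multiply by 4: C 5.00, H 4.00, O 4.00 → C5H4O4
Empirical-formula mass = 128.08 g/mol
n = 650 / 128.08 = 5.07 ≈ 5
Molecular formula = (C5H4O4)×5 = C25H20O20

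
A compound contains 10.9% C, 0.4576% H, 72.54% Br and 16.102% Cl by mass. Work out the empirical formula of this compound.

Assume 100 g: 10.9 g C, 0.4576 g H, 72.54 g Br, 16.102 g Cl.
C: 10.9 g ÷ 12.01 g/mol = 0.9076 mol
H: 0.4576 g ÷ 1.008 g/mol = 0.454 mol
Br: 72.54 g ÷ 79.90 g/mol = 0.9079 mol
Cl: 16.102 g ÷ 35.45 g/mol = 0.4542 mol
Ratios (÷ 0.454): C 1.999, H 1.000, Br 2.000, Cl 1.001
Ratio ≈ 2:1:2:1, so the empirical formula is C2HBr2Cl

C2HBr2Cl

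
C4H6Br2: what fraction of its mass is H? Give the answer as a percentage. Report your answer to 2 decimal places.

Molar mass = 4(12.01) + 6(1.008) + 2(79.90) = 213.888 g/mol
Mass of H per mole = 6 × 1.008 = 6.048 g
% H = 6.048 / 213.888 × 100 = 2.83%

2.83%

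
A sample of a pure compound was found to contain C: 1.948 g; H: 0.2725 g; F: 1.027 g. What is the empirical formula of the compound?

C: 1.948 g ÷ 12.01 g/mol = 0.1622 mol
H: 0.2725 g ÷ 1.008 g/mol = 0.2703 mol
F: 1.027 g ÷ 19.00 g/mol = 0.05405 mol
Ratios (÷ 0.05405): C 3.001, H 5.001, F 1.000
≈ 3:5:1 → C3H5F

C3H5F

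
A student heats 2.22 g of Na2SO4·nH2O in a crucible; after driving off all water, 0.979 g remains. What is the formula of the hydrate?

Mass of water lost = 2.22 − 0.979 = 1.241 g → 1.241 / 18.02 = 0.06887 mol H2O
Molar mass of Na2SO4 = 142.05 g/mol → mol Na2SO4 = 0.979 / 142.05 = 0.006892
n = 0.06887 / 0.006892 = 9.99 ≈ 10 → Na2SO4·10H2O

Na2SO4·10H2O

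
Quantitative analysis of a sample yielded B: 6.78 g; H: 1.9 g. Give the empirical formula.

BH3

n(B) = 6.78/10.81 = 0.6272, n(H) = 1.9/1.008 = 1.885
Ratios (÷ 0.6272): B 1.000, H 3.005
→ BH3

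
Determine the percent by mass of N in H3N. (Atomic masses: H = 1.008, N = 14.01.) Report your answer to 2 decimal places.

Molar mass = 3(1.008) + 1(14.01) = 17.034 g/mol
Mass of N per mole = 1 × 14.01 = 14.010 g
% N = 14.010 / 17.034 × 100 = 82.25%

82.25%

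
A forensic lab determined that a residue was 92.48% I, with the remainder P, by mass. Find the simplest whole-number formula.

Assume 100 g: 92.48 g I, 7.52 g P.
n(I) = 92.48/126.90 = 0.7288, n(P) = 7.52/30.97 = 0.2428
Smallest is P at 0.2428 mol; normalising gives I 3.001, P 1.000
→ I3P

I3P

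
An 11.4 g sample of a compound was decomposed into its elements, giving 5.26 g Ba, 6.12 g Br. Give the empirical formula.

n(Ba) = 5.26/137.33 = 0.0383, n(Br) = 6.12/79.90 = 0.0766
Ratios (÷ 0.0383): Ba 1.000, Br 2.000
→ BaBr2

BaBr2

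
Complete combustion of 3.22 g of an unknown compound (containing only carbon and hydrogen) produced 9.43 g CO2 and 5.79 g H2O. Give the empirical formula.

mol C = 9.43 / 44.01 = 0.2143; mass C = 0.2143 × 12.01 = 2.573 g
mol H = 2 × (5.79 / 18.02) = 0.6426; mass H = 0.6426 × 1.008 = 0.6478 g
Ratios (÷ 0.2143): C 1.000, H 2.999
≈ 1:3 → CH3

CH3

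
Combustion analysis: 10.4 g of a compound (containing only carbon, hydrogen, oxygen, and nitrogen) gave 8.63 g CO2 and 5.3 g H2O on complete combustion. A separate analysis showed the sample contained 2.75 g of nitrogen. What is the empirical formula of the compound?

mol C = 8.63 / 44.01 = 0.1961; mass C = 0.1961 × 12.01 = 2.355 g
mol H = 2 × (5.3 / 18.02) = 0.5882; mass H = 0.5882 × 1.008 = 0.5929 g
mol N = 2.75 / 14.01 = 0.1963
mass O = 10.4 − (5.698) = 4.702 g → mol O = 0.2939
Smallest is C at 0.1961 mol; normalising gives C 1.000, H 3.000, N 1.001, O 1.499
×2: C 2.00, H 6.00, N 2.00, O 3.00 → C2H6N2O3

C2H6N2O3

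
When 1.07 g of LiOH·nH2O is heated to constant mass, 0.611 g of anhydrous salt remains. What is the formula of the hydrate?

LiOH·H2O

Mass of water lost = 1.07 − 0.611 = 0.459 g → 0.459 / 18.02 = 0.02547 mol H2O
Molar mass of LiOH = 23.95 g/mol → mol LiOH = 0.611 / 23.95 = 0.02551
n = 0.02547 / 0.02551 = 1.00 ≈ 1 → LiOH·H2O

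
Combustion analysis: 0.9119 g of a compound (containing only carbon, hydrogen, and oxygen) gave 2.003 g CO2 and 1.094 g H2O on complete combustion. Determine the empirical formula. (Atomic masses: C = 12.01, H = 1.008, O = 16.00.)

mol C = 2.003 / 44.01 = 0.04551; mass C = 0.04551 × 12.01 = 0.5466 g
mol H = 2 × (1.094 / 18.02) = 0.1214; mass H = 0.1214 × 1.008 = 0.1224 g
mass O = 0.9119 − (0.6690) = 0.2429 g → mol O = 0.01518
Ratios (÷ 0.01518): C 2.998, H 7.998, O 1.000
Ratio ≈ 3:8:1, so the empirical formula is C3H8O

C3H8O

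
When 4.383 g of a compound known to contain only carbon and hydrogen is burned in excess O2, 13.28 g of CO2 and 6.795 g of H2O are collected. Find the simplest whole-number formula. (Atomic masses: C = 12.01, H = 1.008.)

mol C = 13.28 / 44.01 = 0.3017; mass C = 0.3017 × 12.01 = 3.624 g
mol H = 2 × (6.795 / 18.02) = 0.7542; mass H = 0.7542 × 1.008 = 0.7602 g
Divide by the smallest (0.3017 mol C): C 1.000, H 2.499
×2: C 2.00, H 5.00 → C2H5

C2H5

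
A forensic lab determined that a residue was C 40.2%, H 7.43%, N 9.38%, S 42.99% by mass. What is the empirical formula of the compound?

C5H11NS2

Assume 100 g: 40.2 g C, 7.43 g H, 9.38 g N, 42.99 g S.
C: 40.2 g ÷ 12.01 g/mol = 3.347 mol
H: 7.43 g ÷ 1.008 g/mol = 7.371 mol
N: 9.38 g ÷ 14.01 g/mol = 0.6695 mol
S: 42.99 g ÷ 32.07 g/mol = 1.341 mol
Divide by the smallest (0.6695 mol N): C 4.999, H 11.009, N 1.000, S 2.002
Ratio ≈ 5:11:1:2, so the empirical formula is C5H11NS2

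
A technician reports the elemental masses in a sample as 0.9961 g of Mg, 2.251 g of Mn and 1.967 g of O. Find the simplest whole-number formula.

MgMnO3

n(Mg) = 0.9961/24.31 = 0.04097, n(Mn) = 2.251/54.94 = 0.04097, n(O) = 1.967/16.00 = 0.1229
Smallest is Mn at 0.04097 mol; normalising gives Mg 1.000, Mn 1.000, O 3.001
→ MgMnO3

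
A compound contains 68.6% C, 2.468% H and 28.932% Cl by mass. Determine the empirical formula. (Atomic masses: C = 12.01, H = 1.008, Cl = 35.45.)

Assume 100 g: 68.6 g C, 2.468 g H, 28.932 g Cl.
Moles — C: 68.6 / 12.01 = 5.712 mol; H: 2.468 / 1.008 = 2.448 mol; Cl: 28.932 / 35.45 = 0.8161 mol
Divide by the smallest (0.8161 mol Cl): C 6.999, H 3.000, Cl 1.000
Ratio ≈ 7:3:1, so the empirical formula is C7H3Cl

C7H3Cl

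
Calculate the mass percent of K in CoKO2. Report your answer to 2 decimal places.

30.07%

Molar mass = 1(58.93) + 1(39.10) + 2(16.00) = 130.030 g/mol
Mass of K per mole = 1 × 39.10 = 39.100 g
% K = 39.100 / 130.030 × 100 = 30.07%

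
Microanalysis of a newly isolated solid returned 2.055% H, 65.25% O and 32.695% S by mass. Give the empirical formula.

H2O4S

Assume 100 g: 2.055 g H, 65.25 g O, 32.695 g S.
n(H) = 2.055/1.008 = 2.039, n(O) = 65.25/16.00 = 4.078, n(S) = 32.695/32.07 = 1.019
Smallest is S at 1.019 mol; normalising gives H 2.000, O 4.000, S 1.000
≈ 2:4:1 → H2O4S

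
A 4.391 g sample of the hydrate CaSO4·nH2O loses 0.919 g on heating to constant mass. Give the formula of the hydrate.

Mass of anhydrous CaSO4 = 4.391 − 0.919 = 3.472 g
mol H2O = 0.919 / 18.02 = 0.051
Molar mass of CaSO4 = 136.15 g/mol → mol CaSO4 = 3.472 / 136.15 = 0.0255
n = 0.051 / 0.0255 = 2.00 ≈ 2 → CaSO4·2H2O

CaSO4·2H2O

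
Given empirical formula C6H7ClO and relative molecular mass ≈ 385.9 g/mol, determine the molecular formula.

C18H21Cl3O3

Empirical-formula mass = 130.57 g/mol
n = 385.9 / 130.57 = 2.96 ≈ 3
Molecular formula = (C6H7ClO)3 = C18H21Cl3O3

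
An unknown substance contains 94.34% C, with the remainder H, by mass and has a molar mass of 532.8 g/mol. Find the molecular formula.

Assume 100 g: 94.34 g C, 5.66 g H.
n(C) = 94.34/12.01 = 7.855, n(H) = 5.66/1.008 = 5.615
Divide by the smallest (5.615 mol H): C 1.399, H 1.000
Multiply by 5: C 6.99, H 5.00 → C7H5
Empirical-formula mass = 89.11 g/mol
n = 532.8 / 89.11 = 5.98 ≈ 6
Molecular formula = (C7H5)×6 = C42H30

C42H30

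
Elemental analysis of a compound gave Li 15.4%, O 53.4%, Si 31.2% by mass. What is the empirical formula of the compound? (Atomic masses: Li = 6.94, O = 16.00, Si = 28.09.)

Assume 100 g: 15.4 g Li, 53.4 g O, 31.2 g Si.
n(Li) = 15.4/6.94 = 2.219, n(O) = 53.4/16.00 = 3.337, n(Si) = 31.2/28.09 = 1.111
Smallest is Si at 1.111 mol; normalising gives Li 1.998, O 3.005, Si 1.000
→ Li2O3Si

Li2O3Si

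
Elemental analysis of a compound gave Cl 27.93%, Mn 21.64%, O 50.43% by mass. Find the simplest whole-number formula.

Assume 100 g: 27.93 g Cl, 21.64 g Mn, 50.43 g O.
n(Cl) = 27.93/35.45 = 0.7879, n(Mn) = 21.64/54.94 = 0.3939, n(O) = 50.43/16.00 = 3.152
Ratios (÷ 0.3939): Cl 2.000, Mn 1.000, O 8.002
≈ 2:1:8 → Cl2MnO8

Cl2MnO8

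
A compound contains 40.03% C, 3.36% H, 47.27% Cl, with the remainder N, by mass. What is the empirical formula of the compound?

Assume 100 g: 40.03 g C, 3.36 g H, 47.27 g Cl, 9.34 g N.
n(C) = 40.03/12.01 = 3.333, n(H) = 3.36/1.008 = 3.333, n(Cl) = 47.27/35.45 = 1.333, n(N) = 9.34/14.01 = 0.6667
Smallest is N at 0.6667 mol; normalising gives C 5.000, H 5.000, Cl 2.000, N 1.000
≈ 5:5:2:1 → C5H5Cl2N

C5H5Cl2N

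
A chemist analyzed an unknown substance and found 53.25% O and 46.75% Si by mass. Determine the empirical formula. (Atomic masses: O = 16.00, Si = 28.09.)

Assume 100 g: 53.25 g O, 46.75 g Si.
n(O) = 53.25/16.00 = 3.328, n(Si) = 46.75/28.09 = 1.664
Smallest is Si at 1.664 mol; normalising gives O 2.000, Si 1.000
Ratio ≈ 2:1, so the empirical formula is O2Si

O2Si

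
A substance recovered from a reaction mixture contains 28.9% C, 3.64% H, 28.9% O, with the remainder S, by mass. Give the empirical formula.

C4H6O3S2

Assume 100 g: 28.9 g C, 3.64 g H, 28.9 g O, 38.56 g S.
Moles — C: 28.9 / 12.01 = 2.406 mol; H: 3.64 / 1.008 = 3.611 mol; O: 28.9 / 16.00 = 1.806 mol; S: 38.56 / 32.07 = 1.202 mol
Smallest is S at 1.202 mol; normalising gives C 2.001, H 3.003, O 1.502, S 1.000
Scaling by 2: C 4.00, H 6.01, O 3.00, S 2.00 → C4H6O3S2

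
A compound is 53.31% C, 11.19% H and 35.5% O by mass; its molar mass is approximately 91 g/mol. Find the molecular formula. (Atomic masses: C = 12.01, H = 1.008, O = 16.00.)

Assume 100 g: 53.31 g C, 11.19 g H, 35.5 g O.
C: 53.31 g ÷ 12.01 g/mol = 4.439 mol
H: 11.19 g ÷ 1.008 g/mol = 11.1 mol
O: 35.5 g ÷ 16.00 g/mol = 2.219 mol
Ratios (÷ 2.219): C 2.001, H 5.003, O 1.000
→ C2H5O
Empirical-formula mass = 45.06 g/mol
n = 91 / 45.06 = 2.02 ≈ 2
Molecular formula = (C2H5O)×2 = C4H10O2

C4H10O2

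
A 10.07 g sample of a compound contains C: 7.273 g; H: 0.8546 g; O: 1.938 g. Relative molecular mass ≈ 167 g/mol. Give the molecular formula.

C10H14O2

C: 7.273 g ÷ 12.01 g/mol = 0.6056 mol
H: 0.8546 g ÷ 1.008 g/mol = 0.8478 mol
O: 1.938 g ÷ 16.00 g/mol = 0.1211 mol
Divide by the smallest (0.1211 mol O): C 5.000, H 7.000, O 1.000
→ C5H7O
Empirical-formula mass = 83.11 g/mol
n = 167 / 83.11 = 2.01 ≈ 2
Molecular formula = (C5H7O)×2 = C10H14O2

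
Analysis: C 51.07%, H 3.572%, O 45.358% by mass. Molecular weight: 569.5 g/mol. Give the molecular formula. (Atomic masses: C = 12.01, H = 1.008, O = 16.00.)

C24H20O16

Assume 100 g: 51.07 g C, 3.572 g H, 45.358 g O.
Moles — C: 51.07 / 12.01 = 4.252 mol; H: 3.572 / 1.008 = 3.544 mol; O: 45.358 / 16.00 = 2.835 mol
Smallest is O at 2.835 mol; normalising gives C 1.500, H 1.250, O 1.000
Multiply by 4: C 6.00, H 5.00, O 4.00 → C6H5O4
Empirical-formula mass = 141.10 g/mol
n = 569.5 / 141.10 = 4.04 ≈ 4
Molecular formula = (C6H5O4)×4 = C24H20O16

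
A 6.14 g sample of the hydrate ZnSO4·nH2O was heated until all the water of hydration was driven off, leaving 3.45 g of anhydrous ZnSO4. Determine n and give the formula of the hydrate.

Mass of water lost = 6.14 − 3.45 = 2.69 g → 2.69 / 18.02 = 0.1493 mol H2O
Molar mass of ZnSO4 = 161.45 g/mol → mol ZnSO4 = 3.45 / 161.45 = 0.02137
n = 0.1493 / 0.02137 = 6.99 ≈ 7 → ZnSO4·7H2O

ZnSO4·7H2O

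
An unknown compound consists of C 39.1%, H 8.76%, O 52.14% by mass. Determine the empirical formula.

Assume 100 g: 39.1 g C, 8.76 g H, 52.14 g O.
Moles — C: 39.1 / 12.01 = 3.256 mol; H: 8.76 / 1.008 = 8.69 mol; O: 52.14 / 16.00 = 3.259 mol
Divide by the smallest (3.256 mol C): C 1.000, H 2.669, O 1.001
×3: C 3.00, H 8.01, O 3.00 → C3H8O3

C3H8O3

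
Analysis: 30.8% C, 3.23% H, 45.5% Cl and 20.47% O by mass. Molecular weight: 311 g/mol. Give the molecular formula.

C8H10Cl4O4

Assume 100 g: 30.8 g C, 3.23 g H, 45.5 g Cl, 20.47 g O.
C: 30.8 g ÷ 12.01 g/mol = 2.565 mol
H: 3.23 g ÷ 1.008 g/mol = 3.204 mol
Cl: 45.5 g ÷ 35.45 g/mol = 1.283 mol
O: 20.47 g ÷ 16.00 g/mol = 1.279 mol
Ratios (÷ 1.279): C 2.005, H 2.505, Cl 1.003, O 1.000
×2: C 4.01, H 5.01, Cl 2.01, O 2.00 → C4H5Cl2O2
Empirical-formula mass = 155.98 g/mol
n = 311 / 155.98 = 1.99 ≈ 2
Molecular formula = (C4H5Cl2O2)×2 = C8H10Cl4O4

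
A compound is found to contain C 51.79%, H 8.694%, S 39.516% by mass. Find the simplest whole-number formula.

Assume 100 g: 51.79 g C, 8.694 g H, 39.516 g S.
C: 51.79 g ÷ 12.01 g/mol = 4.312 mol
H: 8.694 g ÷ 1.008 g/mol = 8.625 mol
S: 39.516 g ÷ 32.07 g/mol = 1.232 mol
Ratios (÷ 1.232): C 3.500, H 7.000, S 1.000
×2: C 7.00, H 14.00, S 2.00 → C7H14S2

C7H14S2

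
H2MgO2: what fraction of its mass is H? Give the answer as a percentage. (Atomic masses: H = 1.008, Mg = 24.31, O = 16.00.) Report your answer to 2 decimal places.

Molar mass = 2(1.008) + 1(24.31) + 2(16.00) = 58.326 g/mol
Mass of H per mole = 2 × 1.008 = 2.016 g
% H = 2.016 / 58.326 × 100 = 3.46%

3.46%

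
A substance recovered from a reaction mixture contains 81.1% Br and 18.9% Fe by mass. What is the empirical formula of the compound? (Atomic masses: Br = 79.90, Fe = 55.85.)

Br3Fe

Assume 100 g: 81.1 g Br, 18.9 g Fe.
Moles — Br: 81.1 / 79.90 = 1.015 mol; Fe: 18.9 / 55.85 = 0.3384 mol
Ratios (÷ 0.3384): Br 2.999, Fe 1.000
Ratio ≈ 3:1, so the empirical formula is Br3Fe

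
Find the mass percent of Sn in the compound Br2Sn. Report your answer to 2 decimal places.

Molar mass = 2(79.90) + 1(118.71) = 278.510 g/mol
Mass of Sn per mole = 1 × 118.71 = 118.710 g
% Sn = 118.710 / 278.510 × 100 = 42.62%

42.62%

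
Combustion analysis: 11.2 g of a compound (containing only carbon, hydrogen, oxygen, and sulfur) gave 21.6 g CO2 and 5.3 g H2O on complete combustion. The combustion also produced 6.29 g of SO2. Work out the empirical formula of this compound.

mol C = 21.6 / 44.01 = 0.4908; mass C = 0.4908 × 12.01 = 5.894 g
mol H = 2 × (5.3 / 18.02) = 0.5882; mass H = 0.5882 × 1.008 = 0.5929 g
mol S = 6.29 / 64.07 = 0.09817; mass S = 3.148 g
mass O = 11.2 − (9.636) = 1.564 g → mol O = 0.09776
Divide by the smallest (0.09776 mol O): C 5.020, H 6.017, O 1.000, S 1.004
≈ 5:6:1:1 → C5H6OS

C5H6OS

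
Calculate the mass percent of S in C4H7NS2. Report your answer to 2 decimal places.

48.14%

Molar mass = 4(12.01) + 7(1.008) + 1(14.01) + 2(32.07) = 133.246 g/mol
Mass of S per mole = 2 × 32.07 = 64.140 g
% S = 64.140 / 133.246 × 100 = 48.14%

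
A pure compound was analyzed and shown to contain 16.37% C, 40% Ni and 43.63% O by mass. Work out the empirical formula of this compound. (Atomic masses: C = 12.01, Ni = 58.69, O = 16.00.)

C2NiO4

Assume 100 g: 16.37 g C, 40 g Ni, 43.63 g O.
Moles — C: 16.37 / 12.01 = 1.363 mol; Ni: 40 / 58.69 = 0.6815 mol; O: 43.63 / 16.00 = 2.727 mol
Ratios (÷ 0.6815): C 2.000, Ni 1.000, O 4.001
≈ 2:1:4 → C2NiO4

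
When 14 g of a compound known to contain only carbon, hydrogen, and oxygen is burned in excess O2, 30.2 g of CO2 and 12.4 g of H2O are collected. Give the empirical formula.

mol C = 30.2 / 44.01 = 0.6862; mass C = 0.6862 × 12.01 = 8.241 g
mol H = 2 × (12.4 / 18.02) = 1.376; mass H = 1.376 × 1.008 = 1.387 g
mass O = 14 − (9.629) = 4.371 g → mol O = 0.2732
Divide by the smallest (0.2732 mol O): C 2.512, H 5.037, O 1.000
×2: C 5.02, H 10.07, O 2.00 → C5H10O2

C5H10O2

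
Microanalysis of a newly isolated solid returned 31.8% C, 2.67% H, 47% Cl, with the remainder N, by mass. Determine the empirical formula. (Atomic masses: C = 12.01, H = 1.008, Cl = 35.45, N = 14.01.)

Assume 100 g: 31.8 g C, 2.67 g H, 47 g Cl, 18.53 g N.
Moles — C: 31.8 / 12.01 = 2.648 mol; H: 2.67 / 1.008 = 2.649 mol; Cl: 47 / 35.45 = 1.326 mol; N: 18.53 / 14.01 = 1.323 mol
Divide by the smallest (1.323 mol N): C 2.002, H 2.003, Cl 1.002, N 1.000
Ratio ≈ 2:2:1:1, so the empirical formula is C2H2ClN

C2H2ClN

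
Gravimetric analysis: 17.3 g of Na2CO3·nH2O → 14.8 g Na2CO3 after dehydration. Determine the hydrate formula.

Mass of water lost = 17.3 − 14.8 = 2.5 g → 2.5 / 18.02 = 0.1387 mol H2O
Molar mass of Na2CO3 = 105.99 g/mol → mol Na2CO3 = 14.8 / 105.99 = 0.1396
n = 0.1387 / 0.1396 = 0.99 ≈ 1 → Na2CO3·H2O

Na2CO3·H2O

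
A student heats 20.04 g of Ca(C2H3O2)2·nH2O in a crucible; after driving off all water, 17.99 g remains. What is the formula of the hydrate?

Mass of water lost = 20.04 − 17.99 = 2.05 g → 2.05 / 18.02 = 0.1138 mol H2O
Molar mass of Ca(C2H3O2)2 = 158.17 g/mol → mol Ca(C2H3O2)2 = 17.99 / 158.17 = 0.1137
n = 0.1138 / 0.1137 = 1.00 ≈ 1 → Ca(C2H3O2)2·H2O

Ca(C2H3O2)2·H2O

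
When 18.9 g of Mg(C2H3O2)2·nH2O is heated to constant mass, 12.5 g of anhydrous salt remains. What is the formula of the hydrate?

Mass of water lost = 18.9 − 12.5 = 6.4 g → 6.4 / 18.02 = 0.3552 mol H2O
Molar mass of Mg(C2H3O2)2 = 142.40 g/mol → mol Mg(C2H3O2)2 = 12.5 / 142.40 = 0.08778
n = 0.3552 / 0.08778 = 4.05 ≈ 4 → Mg(C2H3O2)2·4H2O

Mg(C2H3O2)2·4H2O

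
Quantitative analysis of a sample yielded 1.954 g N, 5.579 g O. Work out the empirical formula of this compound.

N2O5

Moles — N: 1.954 / 14.01 = 0.1395 mol; O: 5.579 / 16.00 = 0.3487 mol
Ratios (÷ 0.1395): N 1.000, O 2.500
Scaling by 2: N 2.00, O 5.00 → N2O5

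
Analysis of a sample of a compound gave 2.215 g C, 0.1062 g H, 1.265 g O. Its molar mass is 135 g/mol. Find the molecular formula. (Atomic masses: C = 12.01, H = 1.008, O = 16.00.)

Moles — C: 2.215 / 12.01 = 0.1844 mol; H: 0.1062 / 1.008 = 0.1054 mol; O: 1.265 / 16.00 = 0.07906 mol
Smallest is O at 0.07906 mol; normalising gives C 2.333, H 1.333, O 1.000
×3: C 7.00, H 4.00, O 3.00 → C7H4O3
Empirical-formula mass = 136.10 g/mol
n = 135 / 136.10 = 0.99 ≈ 1
Molecular formula = empirical formula = C7H4O3

C7H4O3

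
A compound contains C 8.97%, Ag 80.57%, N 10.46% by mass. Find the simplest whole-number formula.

Assume 100 g: 8.97 g C, 80.57 g Ag, 10.46 g N.
Moles — C: 8.97 / 12.01 = 0.7469 mol; Ag: 80.57 / 107.87 = 0.7469 mol; N: 10.46 / 14.01 = 0.7466 mol
Divide by the smallest (0.7466 mol N): C 1.000, Ag 1.000, N 1.000
→ CAgN

CAgN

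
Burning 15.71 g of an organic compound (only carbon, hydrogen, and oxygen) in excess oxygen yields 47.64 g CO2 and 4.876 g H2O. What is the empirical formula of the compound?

C8H4O

mol C = 47.64 / 44.01 = 1.082; mass C = 1.082 × 12.01 = 13.00 g
mol H = 2 × (4.876 / 18.02) = 0.5412; mass H = 0.5412 × 1.008 = 0.5455 g
mass O = 15.71 − (13.55) = 2.164 g → mol O = 0.1352
Smallest is O at 0.1352 mol; normalising gives C 8.004, H 4.002, O 1.000
Ratio ≈ 8:4:1, so the empirical formula is C8H4O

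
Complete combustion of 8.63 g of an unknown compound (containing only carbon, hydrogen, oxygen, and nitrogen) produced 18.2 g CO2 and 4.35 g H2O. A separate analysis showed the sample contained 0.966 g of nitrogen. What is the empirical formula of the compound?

C6H7NO2

mol C = 18.2 / 44.01 = 0.4135; mass C = 0.4135 × 12.01 = 4.967 g
mol H = 2 × (4.35 / 18.02) = 0.4828; mass H = 0.4828 × 1.008 = 0.4867 g
mol N = 0.966 / 14.01 = 0.06895
mass O = 8.63 − (6.419) = 2.211 g → mol O = 0.1382
Divide by the smallest (0.06895 mol N): C 5.998, H 7.002, N 1.000, O 2.004
≈ 6:7:1:2 → C6H7NO2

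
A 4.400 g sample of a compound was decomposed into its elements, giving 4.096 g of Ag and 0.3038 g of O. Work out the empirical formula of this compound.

Ag: 4.096 g ÷ 107.87 g/mol = 0.03797 mol
O: 0.3038 g ÷ 16.00 g/mol = 0.01899 mol
Ratios (÷ 0.01899): Ag 2.000, O 1.000
Ratio ≈ 2:1, so the empirical formula is Ag2O

Ag2O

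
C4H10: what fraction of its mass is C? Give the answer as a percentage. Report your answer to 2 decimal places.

82.66%

Molar mass = 4(12.01) + 10(1.008) = 58.120 g/mol
Mass of C per mole = 4 × 12.01 = 48.040 g
% C = 48.040 / 58.120 × 100 = 82.66%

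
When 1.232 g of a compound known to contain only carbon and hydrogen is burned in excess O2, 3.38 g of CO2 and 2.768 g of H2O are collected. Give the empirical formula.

mol C = 3.38 / 44.01 = 0.07680; mass C = 0.07680 × 12.01 = 0.9224 g
mol H = 2 × (2.768 / 18.02) = 0.3072; mass H = 0.3072 × 1.008 = 0.3097 g
Ratios (÷ 0.0768): C 1.000, H 4.000
≈ 1:4 → CH4

CH4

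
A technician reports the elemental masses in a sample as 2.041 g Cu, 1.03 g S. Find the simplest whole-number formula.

CuS

Cu: 2.041 g ÷ 63.55 g/mol = 0.03212 mol
S: 1.03 g ÷ 32.07 g/mol = 0.03212 mol
Ratios (÷ 0.03212): Cu 1.000, S 1.000
Ratio ≈ 1:1, so the empirical formula is CuS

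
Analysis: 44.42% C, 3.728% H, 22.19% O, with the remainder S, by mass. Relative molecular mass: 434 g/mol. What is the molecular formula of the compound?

Assume 100 g: 44.42 g C, 3.728 g H, 22.19 g O, 29.662 g S.
C: 44.42 g ÷ 12.01 g/mol = 3.699 mol
H: 3.728 g ÷ 1.008 g/mol = 3.698 mol
O: 22.19 g ÷ 16.00 g/mol = 1.387 mol
S: 29.662 g ÷ 32.07 g/mol = 0.9249 mol
Divide by the smallest (0.9249 mol S): C 3.999, H 3.999, O 1.499, S 1.000
Scaling by 2: C 8.00, H 8.00, O 3.00, S 2.00 → C8H8O3S2
Empirical-formula mass = 216.28 g/mol
n = 434 / 216.28 = 2.01 ≈ 2
Molecular formula = (C8H8O3S2)×2 = C16H16O6S4

C16H16O6S4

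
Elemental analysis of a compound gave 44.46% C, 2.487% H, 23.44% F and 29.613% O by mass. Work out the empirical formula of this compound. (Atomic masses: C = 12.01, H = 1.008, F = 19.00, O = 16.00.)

Assume 100 g: 44.46 g C, 2.487 g H, 23.44 g F, 29.613 g O.
Moles — C: 44.46 / 12.01 = 3.702 mol; H: 2.487 / 1.008 = 2.467 mol; F: 23.44 / 19.00 = 1.234 mol; O: 29.613 / 16.00 = 1.851 mol
Smallest is F at 1.234 mol; normalising gives C 3.001, H 2.000, F 1.000, O 1.500
×2: C 6.00, H 4.00, F 2.00, O 3.00 → C6H4F2O3

C6H4F2O3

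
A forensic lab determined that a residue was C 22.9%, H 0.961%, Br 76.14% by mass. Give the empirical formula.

C2HBr

Assume 100 g: 22.9 g C, 0.961 g H, 76.14 g Br.
n(C) = 22.9/12.01 = 1.907, n(H) = 0.961/1.008 = 0.9534, n(Br) = 76.14/79.90 = 0.9529
Smallest is Br at 0.9529 mol; normalising gives C 2.001, H 1.000, Br 1.000
≈ 2:1:1 → C2HBr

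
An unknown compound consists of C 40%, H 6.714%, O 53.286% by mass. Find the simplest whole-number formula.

CH2O

Assume 100 g: 40 g C, 6.714 g H, 53.286 g O.
Moles — C: 40 / 12.01 = 3.331 mol; H: 6.714 / 1.008 = 6.661 mol; O: 53.286 / 16.00 = 3.33 mol
Ratios (÷ 3.33): C 1.000, H 2.000, O 1.000
→ CH2O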